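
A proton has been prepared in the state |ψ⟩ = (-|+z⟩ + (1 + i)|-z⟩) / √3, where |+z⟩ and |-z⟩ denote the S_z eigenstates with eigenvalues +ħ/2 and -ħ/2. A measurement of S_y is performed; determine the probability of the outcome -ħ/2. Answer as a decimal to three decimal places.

|-y⟩ = (|+z⟩ - i|-z⟩)/√2, so ⟨-y|ψ⟩ = (-2 + i) / (√2·√3).
P = |-2 + i|² / 6 = 5/6.

0.833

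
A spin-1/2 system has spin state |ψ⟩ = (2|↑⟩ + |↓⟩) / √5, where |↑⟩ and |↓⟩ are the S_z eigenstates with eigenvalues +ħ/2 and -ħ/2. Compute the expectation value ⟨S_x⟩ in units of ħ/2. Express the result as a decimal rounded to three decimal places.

⟨σ_x⟩ = 2 Re(a* b)/(|a|²+|b|²) with a = 2, b = 1.
a* b = 2, so ⟨σ_x⟩ = 4/5.
⟨S_x⟩ = (ħ/2)·⟨σ_x⟩.

0.800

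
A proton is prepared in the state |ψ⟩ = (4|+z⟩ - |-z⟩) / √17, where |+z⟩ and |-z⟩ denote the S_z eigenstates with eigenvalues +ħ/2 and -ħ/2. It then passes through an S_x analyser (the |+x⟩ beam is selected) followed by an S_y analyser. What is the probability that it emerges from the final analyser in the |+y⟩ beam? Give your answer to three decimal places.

First analyser (S_x): P(|+x⟩) = |⟨+x|ψ⟩|² = 9/34.
After stage 1 the state is |+x⟩; P(|+y⟩) = |⟨+y|+x⟩|² = 1/2.
Joint probability = 9/34 × 1/2 = 0.132.

0.132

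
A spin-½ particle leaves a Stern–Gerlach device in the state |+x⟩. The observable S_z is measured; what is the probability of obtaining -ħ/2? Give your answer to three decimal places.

In the S_z basis, |+x⟩ = (|+z⟩ + |-z⟩)/√2 and |-z⟩ = |-z⟩.
|⟨-z|+x⟩|² = 1/2.

0.500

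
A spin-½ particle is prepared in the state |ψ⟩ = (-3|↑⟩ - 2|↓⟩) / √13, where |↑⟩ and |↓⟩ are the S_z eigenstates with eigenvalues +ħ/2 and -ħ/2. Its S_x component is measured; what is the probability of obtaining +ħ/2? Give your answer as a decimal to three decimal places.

|+x⟩ = (|↑⟩ + |↓⟩)/√2, so ⟨+x|ψ⟩ = (-5) / (√2·√13).
P = |-5|² / 26 = 25/26.

0.962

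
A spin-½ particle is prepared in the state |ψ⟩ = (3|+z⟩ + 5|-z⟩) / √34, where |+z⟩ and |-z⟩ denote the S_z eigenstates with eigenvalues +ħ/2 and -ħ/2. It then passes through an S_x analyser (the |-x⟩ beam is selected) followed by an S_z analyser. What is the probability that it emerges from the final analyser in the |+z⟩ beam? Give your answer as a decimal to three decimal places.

0.029

First analyser (S_x): P(|-x⟩) = |⟨-x|ψ⟩|² = 4/68.
After stage 1 the state is |-x⟩; P(|+z⟩) = |⟨+z|-x⟩|² = 1/2.
Joint probability = 4/68 × 1/2 = 0.029.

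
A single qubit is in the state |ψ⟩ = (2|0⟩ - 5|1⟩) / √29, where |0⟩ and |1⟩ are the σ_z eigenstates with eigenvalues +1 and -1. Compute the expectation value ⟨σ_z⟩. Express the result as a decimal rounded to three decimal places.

⟨σ_z⟩ = |a|² - |b|² divided by |a|²+|b|², with a, b the |0⟩, |1⟩ amplitudes.
= (4 - 25)/29 = -21/29.

-0.724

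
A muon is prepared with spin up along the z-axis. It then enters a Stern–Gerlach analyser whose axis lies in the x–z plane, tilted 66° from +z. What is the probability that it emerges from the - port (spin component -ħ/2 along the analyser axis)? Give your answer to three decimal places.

For spin-½, the probability of finding spin-up along an axis at angle θ to the initial spin direction is cos²(θ/2); spin-down is sin²(θ/2).
θ = 66°, so P = sin²(33°) ≈ 0.297.

0.297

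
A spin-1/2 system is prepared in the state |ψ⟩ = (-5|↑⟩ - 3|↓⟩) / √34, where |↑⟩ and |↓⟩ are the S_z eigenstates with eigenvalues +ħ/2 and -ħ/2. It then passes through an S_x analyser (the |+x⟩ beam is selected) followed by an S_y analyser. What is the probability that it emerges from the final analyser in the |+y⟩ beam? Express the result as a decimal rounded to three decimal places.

0.471

First analyser (S_x): P(|+x⟩) = |⟨+x|ψ⟩|² = 64/68.
After stage 1 the state is |+x⟩; P(|+y⟩) = |⟨+y|+x⟩|² = 1/2.
Joint probability = 64/68 × 1/2 = 0.471.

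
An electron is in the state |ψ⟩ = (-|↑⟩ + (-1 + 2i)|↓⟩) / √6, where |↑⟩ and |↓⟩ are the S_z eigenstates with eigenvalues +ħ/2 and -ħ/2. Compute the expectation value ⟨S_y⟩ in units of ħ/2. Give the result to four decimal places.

⟨σ_y⟩ = 2 Im(a* b)/(|a|²+|b|²) with a = -1, b = (-1 + 2i).
a* b = (1 - 2i), so ⟨σ_y⟩ = -4/6.
⟨S_y⟩ = (ħ/2)·⟨σ_y⟩.

-0.6667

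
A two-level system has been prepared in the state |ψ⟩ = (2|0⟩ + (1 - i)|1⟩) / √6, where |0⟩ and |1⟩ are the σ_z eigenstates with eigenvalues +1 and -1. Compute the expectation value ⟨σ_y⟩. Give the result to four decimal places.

-0.6667

⟨σ_y⟩ = 2 Im(a* b)/(|a|²+|b|²) with a = 2, b = (1 - i).
a* b = (2 - 2i), so ⟨σ_y⟩ = -4/6.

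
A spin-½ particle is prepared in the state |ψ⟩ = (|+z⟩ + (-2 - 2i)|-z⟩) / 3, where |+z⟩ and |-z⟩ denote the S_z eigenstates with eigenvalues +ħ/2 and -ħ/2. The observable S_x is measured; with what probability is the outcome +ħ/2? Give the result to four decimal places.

0.2778

|+x⟩ = (|+z⟩ + |-z⟩)/√2, so ⟨+x|ψ⟩ = (-1 - 2i) / (√2·3).
P = |-1 - 2i|² / 18 = 5/18.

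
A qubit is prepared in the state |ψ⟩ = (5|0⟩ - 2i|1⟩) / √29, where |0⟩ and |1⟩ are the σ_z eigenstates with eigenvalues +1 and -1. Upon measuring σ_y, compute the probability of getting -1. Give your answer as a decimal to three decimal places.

|-y⟩ = (|0⟩ - i|1⟩)/√2, so ⟨-y|ψ⟩ = (7) / (√2·√29).
P = |7|² / 58 = 49/58.

0.845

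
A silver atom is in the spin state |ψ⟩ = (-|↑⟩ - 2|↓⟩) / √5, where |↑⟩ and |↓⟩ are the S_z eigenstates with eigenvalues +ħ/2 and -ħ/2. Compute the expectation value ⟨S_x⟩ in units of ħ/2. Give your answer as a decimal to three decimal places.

0.800

⟨σ_x⟩ = 2 Re(a* b)/(|a|²+|b|²) with a = -1, b = -2.
a* b = 2, so ⟨σ_x⟩ = 4/5.
⟨S_x⟩ = (ħ/2)·⟨σ_x⟩.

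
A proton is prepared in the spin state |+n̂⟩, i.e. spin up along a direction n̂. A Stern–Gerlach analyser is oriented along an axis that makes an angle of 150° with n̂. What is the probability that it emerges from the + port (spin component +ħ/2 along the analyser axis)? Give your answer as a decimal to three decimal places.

0.067

For spin-½, the probability of finding spin-up along an axis at angle θ to the initial spin direction is cos²(θ/2); spin-down is sin²(θ/2).
θ = 150°, so P = cos²(75°) ≈ 0.067.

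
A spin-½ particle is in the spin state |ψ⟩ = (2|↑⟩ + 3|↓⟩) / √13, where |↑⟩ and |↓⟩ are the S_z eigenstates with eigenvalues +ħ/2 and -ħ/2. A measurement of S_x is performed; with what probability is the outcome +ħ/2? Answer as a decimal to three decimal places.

0.962

|+x⟩ = (|↑⟩ + |↓⟩)/√2, so ⟨+x|ψ⟩ = (5) / (√2·√13).
P = |5|² / 26 = 25/26.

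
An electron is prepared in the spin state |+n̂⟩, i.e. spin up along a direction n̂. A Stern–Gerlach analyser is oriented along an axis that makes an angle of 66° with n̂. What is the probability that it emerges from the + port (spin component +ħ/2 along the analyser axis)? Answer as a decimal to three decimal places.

0.703

For spin-½, the probability of finding spin-up along an axis at angle θ to the initial spin direction is cos²(θ/2); spin-down is sin²(θ/2).
θ = 66°, so P = cos²(33°) ≈ 0.703.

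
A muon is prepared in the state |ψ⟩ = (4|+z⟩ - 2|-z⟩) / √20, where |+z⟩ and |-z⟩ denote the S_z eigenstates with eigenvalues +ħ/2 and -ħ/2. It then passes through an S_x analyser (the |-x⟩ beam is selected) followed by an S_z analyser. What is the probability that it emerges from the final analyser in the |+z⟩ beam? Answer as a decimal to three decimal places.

0.450

First analyser (S_x): P(|-x⟩) = |⟨-x|ψ⟩|² = 36/40.
After stage 1 the state is |-x⟩; P(|+z⟩) = |⟨+z|-x⟩|² = 1/2.
Joint probability = 36/40 × 1/2 = 0.450.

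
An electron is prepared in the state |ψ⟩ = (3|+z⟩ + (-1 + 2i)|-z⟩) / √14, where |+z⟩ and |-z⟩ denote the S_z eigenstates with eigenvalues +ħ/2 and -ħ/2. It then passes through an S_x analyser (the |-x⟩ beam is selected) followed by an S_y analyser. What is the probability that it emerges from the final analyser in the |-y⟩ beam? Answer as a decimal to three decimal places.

0.357

First analyser (S_x): P(|-x⟩) = |⟨-x|ψ⟩|² = 20/28.
After stage 1 the state is |-x⟩; P(|-y⟩) = |⟨-y|-x⟩|² = 1/2.
Joint probability = 20/28 × 1/2 = 0.357.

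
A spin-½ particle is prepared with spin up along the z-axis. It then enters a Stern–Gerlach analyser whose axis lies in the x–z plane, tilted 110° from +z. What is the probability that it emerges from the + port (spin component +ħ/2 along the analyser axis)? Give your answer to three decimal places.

For spin-½, the probability of finding spin-up along an axis at angle θ to the initial spin direction is cos²(θ/2); spin-down is sin²(θ/2).
θ = 110°, so P = cos²(55°) ≈ 0.329.

0.329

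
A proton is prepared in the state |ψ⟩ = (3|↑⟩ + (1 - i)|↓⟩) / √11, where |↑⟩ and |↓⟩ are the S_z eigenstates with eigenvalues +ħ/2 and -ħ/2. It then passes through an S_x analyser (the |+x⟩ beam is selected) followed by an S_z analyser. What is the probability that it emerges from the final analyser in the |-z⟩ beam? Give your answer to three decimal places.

First analyser (S_x): P(|+x⟩) = |⟨+x|ψ⟩|² = 17/22.
After stage 1 the state is |+x⟩; P(|-z⟩) = |⟨-z|+x⟩|² = 1/2.
Joint probability = 17/22 × 1/2 = 0.386.

0.386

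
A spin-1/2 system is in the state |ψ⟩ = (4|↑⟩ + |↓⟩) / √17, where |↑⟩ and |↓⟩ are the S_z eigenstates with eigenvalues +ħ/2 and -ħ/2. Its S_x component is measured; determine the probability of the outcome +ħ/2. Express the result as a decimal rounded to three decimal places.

0.735

|+x⟩ = (|↑⟩ + |↓⟩)/√2, so ⟨+x|ψ⟩ = (5) / (√2·√17).
P = |5|² / 34 = 25/34.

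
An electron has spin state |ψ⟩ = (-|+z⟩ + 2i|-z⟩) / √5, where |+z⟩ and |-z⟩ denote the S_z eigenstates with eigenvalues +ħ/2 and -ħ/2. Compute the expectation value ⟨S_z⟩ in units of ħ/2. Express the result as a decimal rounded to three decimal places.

⟨σ_z⟩ = |a|² - |b|² divided by |a|²+|b|², with a, b the |+z⟩, |-z⟩ amplitudes.
= (1 - 4)/5 = -3/5.
⟨S_z⟩ = (ħ/2)·⟨σ_z⟩.

-0.600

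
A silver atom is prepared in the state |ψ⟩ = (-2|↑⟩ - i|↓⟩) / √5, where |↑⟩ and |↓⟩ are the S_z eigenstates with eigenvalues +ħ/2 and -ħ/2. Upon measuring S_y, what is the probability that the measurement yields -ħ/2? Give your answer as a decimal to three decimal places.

0.100

|-y⟩ = (|↑⟩ - i|↓⟩)/√2, so ⟨-y|ψ⟩ = (-1) / (√2·√5).
P = |-1|² / 10 = 1/10.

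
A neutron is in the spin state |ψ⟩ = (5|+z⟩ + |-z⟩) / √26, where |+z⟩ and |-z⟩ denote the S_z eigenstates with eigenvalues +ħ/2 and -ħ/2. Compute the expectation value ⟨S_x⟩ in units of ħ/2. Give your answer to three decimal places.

0.385

⟨σ_x⟩ = 2 Re(a* b)/(|a|²+|b|²) with a = 5, b = 1.
a* b = 5, so ⟨σ_x⟩ = 10/26.
⟨S_x⟩ = (ħ/2)·⟨σ_x⟩.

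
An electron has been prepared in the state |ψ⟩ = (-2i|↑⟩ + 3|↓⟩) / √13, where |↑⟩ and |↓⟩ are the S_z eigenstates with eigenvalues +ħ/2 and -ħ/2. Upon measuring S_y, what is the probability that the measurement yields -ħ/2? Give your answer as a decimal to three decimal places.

|-y⟩ = (|↑⟩ - i|↓⟩)/√2, so ⟨-y|ψ⟩ = (i) / (√2·√13).
P = |i|² / 26 = 1/26.

0.038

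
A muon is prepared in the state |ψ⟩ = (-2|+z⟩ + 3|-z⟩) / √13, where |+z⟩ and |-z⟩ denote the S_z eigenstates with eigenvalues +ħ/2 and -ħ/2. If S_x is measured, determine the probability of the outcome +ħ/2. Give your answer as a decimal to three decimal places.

0.038

|+x⟩ = (|+z⟩ + |-z⟩)/√2, so ⟨+x|ψ⟩ = (1) / (√2·√13).
P = |1|² / 26 = 1/26.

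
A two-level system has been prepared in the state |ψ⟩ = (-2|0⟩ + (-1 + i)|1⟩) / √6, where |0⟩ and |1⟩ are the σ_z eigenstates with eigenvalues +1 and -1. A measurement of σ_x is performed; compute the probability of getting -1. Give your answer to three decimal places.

0.167

|-x⟩ = (|0⟩ - |1⟩)/√2, so ⟨-x|ψ⟩ = (-1 - i) / (√2·√6).
P = |-1 - i|² / 12 = 2/12.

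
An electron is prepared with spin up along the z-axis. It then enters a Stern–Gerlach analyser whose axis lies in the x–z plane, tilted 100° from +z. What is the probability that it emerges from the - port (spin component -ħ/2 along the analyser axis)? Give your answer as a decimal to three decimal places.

0.587

For spin-½, the probability of finding spin-up along an axis at angle θ to the initial spin direction is cos²(θ/2); spin-down is sin²(θ/2).
θ = 100°, so P = sin²(50°) ≈ 0.587.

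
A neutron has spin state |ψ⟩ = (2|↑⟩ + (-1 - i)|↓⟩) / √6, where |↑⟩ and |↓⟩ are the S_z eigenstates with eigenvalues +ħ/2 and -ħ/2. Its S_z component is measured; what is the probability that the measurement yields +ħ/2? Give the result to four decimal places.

0.6667

The +ħ/2 outcome corresponds to |↑⟩. Its amplitude in |ψ⟩ is 2/√6.
P = |2|² / 6 = 4/6.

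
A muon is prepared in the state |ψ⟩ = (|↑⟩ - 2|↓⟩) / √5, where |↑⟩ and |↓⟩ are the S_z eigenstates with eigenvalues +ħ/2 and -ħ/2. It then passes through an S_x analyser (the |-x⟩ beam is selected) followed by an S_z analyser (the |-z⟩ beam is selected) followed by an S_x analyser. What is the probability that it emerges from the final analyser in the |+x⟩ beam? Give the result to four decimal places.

0.2250

First analyser (S_x): P(|-x⟩) = |⟨-x|ψ⟩|² = 9/10.
After stage 1 the state is |-x⟩; P(|-z⟩) = |⟨-z|-x⟩|² = 1/2.
After stage 2 the state is |-z⟩; P(|+x⟩) = |⟨+x|-z⟩|² = 1/2.
Joint probability = 9/10 × 1/2 × 1/2 = 0.2250.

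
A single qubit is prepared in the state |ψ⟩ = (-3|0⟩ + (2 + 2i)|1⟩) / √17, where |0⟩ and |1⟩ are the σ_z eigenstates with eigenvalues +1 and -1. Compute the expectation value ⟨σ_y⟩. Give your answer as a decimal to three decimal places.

⟨σ_y⟩ = 2 Im(a* b)/(|a|²+|b|²) with a = -3, b = (2 + 2i).
a* b = (-6 - 6i), so ⟨σ_y⟩ = -12/17.

-0.706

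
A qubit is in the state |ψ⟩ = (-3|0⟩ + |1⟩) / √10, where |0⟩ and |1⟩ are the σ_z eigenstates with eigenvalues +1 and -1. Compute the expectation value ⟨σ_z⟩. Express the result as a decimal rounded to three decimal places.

0.800

⟨σ_z⟩ = |a|² - |b|² divided by |a|²+|b|², with a, b the |0⟩, |1⟩ amplitudes.
= (9 - 1)/10 = 8/10.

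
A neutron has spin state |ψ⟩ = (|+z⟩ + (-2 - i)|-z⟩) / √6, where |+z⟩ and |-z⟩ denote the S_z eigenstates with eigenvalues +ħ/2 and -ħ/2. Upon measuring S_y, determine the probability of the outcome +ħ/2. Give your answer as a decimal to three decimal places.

0.333

|+y⟩ = (|+z⟩ + i|-z⟩)/√2, so ⟨+y|ψ⟩ = (2i) / (√2·√6).
P = |2i|² / 12 = 4/12.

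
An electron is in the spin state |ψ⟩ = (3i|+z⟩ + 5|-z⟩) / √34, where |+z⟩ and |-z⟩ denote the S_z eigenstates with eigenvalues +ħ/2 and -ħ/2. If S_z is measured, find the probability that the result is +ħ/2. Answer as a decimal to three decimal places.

The +ħ/2 outcome corresponds to |+z⟩. Its amplitude in |ψ⟩ is 3i/√34.
P = |3i|² / 34 = 9/34.

0.265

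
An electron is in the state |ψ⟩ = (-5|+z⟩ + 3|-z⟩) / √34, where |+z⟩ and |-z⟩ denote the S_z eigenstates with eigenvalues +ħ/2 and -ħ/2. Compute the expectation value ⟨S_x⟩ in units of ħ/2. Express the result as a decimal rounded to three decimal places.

⟨σ_x⟩ = 2 Re(a* b)/(|a|²+|b|²) with a = -5, b = 3.
a* b = -15, so ⟨σ_x⟩ = -30/34.
⟨S_x⟩ = (ħ/2)·⟨σ_x⟩.

-0.882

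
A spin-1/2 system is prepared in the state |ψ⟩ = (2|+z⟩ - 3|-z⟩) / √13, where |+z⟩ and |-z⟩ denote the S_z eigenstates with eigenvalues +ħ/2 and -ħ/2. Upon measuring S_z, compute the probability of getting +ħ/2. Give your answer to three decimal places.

0.308

The +ħ/2 outcome corresponds to |+z⟩. Its amplitude in |ψ⟩ is 2/√13.
P = |2|² / 13 = 4/13.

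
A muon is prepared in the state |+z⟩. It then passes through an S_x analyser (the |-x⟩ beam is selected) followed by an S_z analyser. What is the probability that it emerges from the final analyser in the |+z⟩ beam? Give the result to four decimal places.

First analyser (S_x): from |+z⟩, P(|-x⟩) = 1/2.
After stage 1 the state is |-x⟩; P(|+z⟩) = |⟨+z|-x⟩|² = 1/2.
Joint probability = 1/2 × 1/2 = 0.2500.

0.2500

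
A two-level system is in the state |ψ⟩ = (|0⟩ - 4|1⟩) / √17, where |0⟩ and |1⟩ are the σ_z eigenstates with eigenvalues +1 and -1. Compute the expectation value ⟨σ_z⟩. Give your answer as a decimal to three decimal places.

⟨σ_z⟩ = |a|² - |b|² divided by |a|²+|b|², with a, b the |0⟩, |1⟩ amplitudes.
= (1 - 16)/17 = -15/17.

-0.882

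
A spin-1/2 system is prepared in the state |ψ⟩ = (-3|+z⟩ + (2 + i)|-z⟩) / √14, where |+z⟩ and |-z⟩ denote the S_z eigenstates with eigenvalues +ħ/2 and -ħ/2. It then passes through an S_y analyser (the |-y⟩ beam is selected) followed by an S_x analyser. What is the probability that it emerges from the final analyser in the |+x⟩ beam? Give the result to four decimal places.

0.3571

First analyser (S_y): P(|-y⟩) = |⟨-y|ψ⟩|² = 20/28.
After stage 1 the state is |-y⟩; P(|+x⟩) = |⟨+x|-y⟩|² = 1/2.
Joint probability = 20/28 × 1/2 = 0.3571.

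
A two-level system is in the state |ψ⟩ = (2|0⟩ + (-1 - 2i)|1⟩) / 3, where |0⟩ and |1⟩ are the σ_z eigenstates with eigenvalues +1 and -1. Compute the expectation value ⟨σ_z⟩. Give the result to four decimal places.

-0.1111

⟨σ_z⟩ = |a|² - |b|² divided by |a|²+|b|², with a, b the |0⟩, |1⟩ amplitudes.
= (4 - 5)/9 = -1/9.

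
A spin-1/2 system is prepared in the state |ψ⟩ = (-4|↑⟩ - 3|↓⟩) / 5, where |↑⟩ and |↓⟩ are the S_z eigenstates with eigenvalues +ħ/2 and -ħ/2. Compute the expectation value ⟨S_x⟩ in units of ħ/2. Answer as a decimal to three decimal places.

0.960

⟨σ_x⟩ = 2 Re(a* b)/(|a|²+|b|²) with a = -4, b = -3.
a* b = 12, so ⟨σ_x⟩ = 24/25.
⟨S_x⟩ = (ħ/2)·⟨σ_x⟩.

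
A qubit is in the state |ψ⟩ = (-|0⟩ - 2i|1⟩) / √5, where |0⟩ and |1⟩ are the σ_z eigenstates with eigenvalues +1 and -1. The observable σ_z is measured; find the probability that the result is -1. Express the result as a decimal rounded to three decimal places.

0.800

The -1 outcome corresponds to |1⟩. Its amplitude in |ψ⟩ is -2i/√5.
P = |-2i|² / 5 = 4/5.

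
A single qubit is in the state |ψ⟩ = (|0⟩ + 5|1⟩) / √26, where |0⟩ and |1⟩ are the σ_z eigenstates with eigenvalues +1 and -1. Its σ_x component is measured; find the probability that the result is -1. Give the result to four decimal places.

|-x⟩ = (|0⟩ - |1⟩)/√2, so ⟨-x|ψ⟩ = (-4) / (√2·√26).
P = |-4|² / 52 = 16/52.

0.3077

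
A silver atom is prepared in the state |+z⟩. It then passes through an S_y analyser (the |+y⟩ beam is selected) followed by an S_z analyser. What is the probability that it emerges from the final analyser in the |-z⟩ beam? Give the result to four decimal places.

First analyser (S_y): from |+z⟩, P(|+y⟩) = 1/2.
After stage 1 the state is |+y⟩; P(|-z⟩) = |⟨-z|+y⟩|² = 1/2.
Joint probability = 1/2 × 1/2 = 0.2500.

0.2500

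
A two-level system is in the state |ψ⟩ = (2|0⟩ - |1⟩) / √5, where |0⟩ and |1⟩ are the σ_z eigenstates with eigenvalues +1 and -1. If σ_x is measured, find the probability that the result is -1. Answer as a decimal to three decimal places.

|-x⟩ = (|0⟩ - |1⟩)/√2, so ⟨-x|ψ⟩ = (3) / (√2·√5).
P = |3|² / 10 = 9/10.

0.900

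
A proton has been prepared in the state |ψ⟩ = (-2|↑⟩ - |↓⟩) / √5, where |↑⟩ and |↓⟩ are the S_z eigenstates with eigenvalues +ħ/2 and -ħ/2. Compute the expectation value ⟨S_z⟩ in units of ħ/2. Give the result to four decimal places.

0.6000

⟨σ_z⟩ = |a|² - |b|² divided by |a|²+|b|², with a, b the |↑⟩, |↓⟩ amplitudes.
= (4 - 1)/5 = 3/5.
⟨S_z⟩ = (ħ/2)·⟨σ_z⟩.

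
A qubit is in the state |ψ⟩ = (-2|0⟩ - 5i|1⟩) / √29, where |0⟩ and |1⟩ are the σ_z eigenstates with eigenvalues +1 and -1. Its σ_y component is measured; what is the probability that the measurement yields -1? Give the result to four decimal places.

|-y⟩ = (|0⟩ - i|1⟩)/√2, so ⟨-y|ψ⟩ = (3) / (√2·√29).
P = |3|² / 58 = 9/58.

0.1552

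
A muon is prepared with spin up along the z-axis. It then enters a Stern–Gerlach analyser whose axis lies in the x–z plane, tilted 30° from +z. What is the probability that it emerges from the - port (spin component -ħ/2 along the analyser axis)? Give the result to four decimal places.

For spin-½, the probability of finding spin-up along an axis at angle θ to the initial spin direction is cos²(θ/2); spin-down is sin²(θ/2).
θ = 30°, so P = sin²(15°) ≈ 0.0670.

0.0670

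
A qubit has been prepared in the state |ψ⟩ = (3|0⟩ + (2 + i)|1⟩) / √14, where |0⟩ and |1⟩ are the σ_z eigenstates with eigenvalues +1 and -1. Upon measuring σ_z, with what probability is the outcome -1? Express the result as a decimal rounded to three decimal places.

0.357

The -1 outcome corresponds to |1⟩. Its amplitude in |ψ⟩ is (2 + i)/√14.
P = |2 + i|² / 14 = 5/14.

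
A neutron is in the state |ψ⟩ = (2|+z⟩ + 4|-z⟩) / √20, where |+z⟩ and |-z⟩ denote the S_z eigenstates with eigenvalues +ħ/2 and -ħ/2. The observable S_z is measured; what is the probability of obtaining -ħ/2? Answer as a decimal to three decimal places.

0.800

The -ħ/2 outcome corresponds to |-z⟩. Its amplitude in |ψ⟩ is 4/√20.
P = |4|² / 20 = 16/20.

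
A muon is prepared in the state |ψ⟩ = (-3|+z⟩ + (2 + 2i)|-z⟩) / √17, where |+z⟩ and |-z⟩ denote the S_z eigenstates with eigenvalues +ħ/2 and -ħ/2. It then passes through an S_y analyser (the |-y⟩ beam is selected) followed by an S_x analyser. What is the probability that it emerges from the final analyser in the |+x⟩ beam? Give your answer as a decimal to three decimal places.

0.426

First analyser (S_y): P(|-y⟩) = |⟨-y|ψ⟩|² = 29/34.
After stage 1 the state is |-y⟩; P(|+x⟩) = |⟨+x|-y⟩|² = 1/2.
Joint probability = 29/34 × 1/2 = 0.426.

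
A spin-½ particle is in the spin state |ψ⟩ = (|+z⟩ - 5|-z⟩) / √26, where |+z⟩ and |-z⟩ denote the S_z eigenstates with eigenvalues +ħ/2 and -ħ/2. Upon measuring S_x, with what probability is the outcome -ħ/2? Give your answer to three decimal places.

|-x⟩ = (|+z⟩ - |-z⟩)/√2, so ⟨-x|ψ⟩ = (6) / (√2·√26).
P = |6|² / 52 = 36/52.

0.692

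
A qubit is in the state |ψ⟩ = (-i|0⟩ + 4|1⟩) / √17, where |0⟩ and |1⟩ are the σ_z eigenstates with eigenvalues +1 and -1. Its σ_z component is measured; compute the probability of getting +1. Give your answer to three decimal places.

0.059

The +1 outcome corresponds to |0⟩. Its amplitude in |ψ⟩ is -i/√17.
P = |-i|² / 17 = 1/17.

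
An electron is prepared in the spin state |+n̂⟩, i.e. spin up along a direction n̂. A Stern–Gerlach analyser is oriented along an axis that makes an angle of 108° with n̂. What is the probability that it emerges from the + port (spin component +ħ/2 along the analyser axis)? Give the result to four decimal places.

0.3455

For spin-½, the probability of finding spin-up along an axis at angle θ to the initial spin direction is cos²(θ/2); spin-down is sin²(θ/2).
θ = 108°, so P = cos²(54°) ≈ 0.3455.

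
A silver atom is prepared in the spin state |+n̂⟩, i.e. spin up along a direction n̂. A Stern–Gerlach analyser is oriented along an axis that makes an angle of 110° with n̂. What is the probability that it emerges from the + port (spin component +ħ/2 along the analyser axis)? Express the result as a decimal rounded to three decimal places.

0.329

For spin-½, the probability of finding spin-up along an axis at angle θ to the initial spin direction is cos²(θ/2); spin-down is sin²(θ/2).
θ = 110°, so P = cos²(55°) ≈ 0.329.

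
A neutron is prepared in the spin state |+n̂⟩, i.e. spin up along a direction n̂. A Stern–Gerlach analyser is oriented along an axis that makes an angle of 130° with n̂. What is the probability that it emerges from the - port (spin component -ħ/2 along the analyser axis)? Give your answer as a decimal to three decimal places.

0.821

For spin-½, the probability of finding spin-up along an axis at angle θ to the initial spin direction is cos²(θ/2); spin-down is sin²(θ/2).
θ = 130°, so P = sin²(65°) ≈ 0.821.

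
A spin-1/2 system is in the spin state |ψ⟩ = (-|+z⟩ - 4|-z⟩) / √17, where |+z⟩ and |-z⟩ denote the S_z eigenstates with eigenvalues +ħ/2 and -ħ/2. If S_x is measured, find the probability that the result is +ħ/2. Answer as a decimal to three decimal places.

|+x⟩ = (|+z⟩ + |-z⟩)/√2, so ⟨+x|ψ⟩ = (-5) / (√2·√17).
P = |-5|² / 34 = 25/34.

0.735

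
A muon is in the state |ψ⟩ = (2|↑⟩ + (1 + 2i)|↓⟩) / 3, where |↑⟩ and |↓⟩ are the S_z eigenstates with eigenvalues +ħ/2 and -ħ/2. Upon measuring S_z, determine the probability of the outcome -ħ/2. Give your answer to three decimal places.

The -ħ/2 outcome corresponds to |↓⟩. Its amplitude in |ψ⟩ is (1 + 2i)/3.
P = |1 + 2i|² / 9 = 5/9.

0.556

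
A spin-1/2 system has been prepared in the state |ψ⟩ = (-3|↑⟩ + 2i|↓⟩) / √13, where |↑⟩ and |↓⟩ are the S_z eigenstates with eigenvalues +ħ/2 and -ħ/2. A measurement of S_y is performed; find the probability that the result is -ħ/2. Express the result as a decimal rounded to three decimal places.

0.962

|-y⟩ = (|↑⟩ - i|↓⟩)/√2, so ⟨-y|ψ⟩ = (-5) / (√2·√13).
P = |-5|² / 26 = 25/26.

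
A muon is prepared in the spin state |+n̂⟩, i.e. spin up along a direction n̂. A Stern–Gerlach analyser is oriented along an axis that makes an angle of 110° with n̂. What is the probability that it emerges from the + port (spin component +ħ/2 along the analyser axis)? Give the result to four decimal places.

For spin-½, the probability of finding spin-up along an axis at angle θ to the initial spin direction is cos²(θ/2); spin-down is sin²(θ/2).
θ = 110°, so P = cos²(55°) ≈ 0.3290.

0.3290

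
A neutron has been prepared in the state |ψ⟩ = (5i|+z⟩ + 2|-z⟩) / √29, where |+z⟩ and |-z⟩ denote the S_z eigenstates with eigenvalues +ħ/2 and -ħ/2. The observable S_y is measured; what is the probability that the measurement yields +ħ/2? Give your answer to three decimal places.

0.155

|+y⟩ = (|+z⟩ + i|-z⟩)/√2, so ⟨+y|ψ⟩ = (3i) / (√2·√29).
P = |3i|² / 58 = 9/58.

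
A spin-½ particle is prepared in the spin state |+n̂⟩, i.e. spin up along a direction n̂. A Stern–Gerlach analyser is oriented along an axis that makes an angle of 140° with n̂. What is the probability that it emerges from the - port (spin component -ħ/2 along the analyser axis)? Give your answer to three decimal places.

0.883

For spin-½, the probability of finding spin-up along an axis at angle θ to the initial spin direction is cos²(θ/2); spin-down is sin²(θ/2).
θ = 140°, so P = sin²(70°) ≈ 0.883.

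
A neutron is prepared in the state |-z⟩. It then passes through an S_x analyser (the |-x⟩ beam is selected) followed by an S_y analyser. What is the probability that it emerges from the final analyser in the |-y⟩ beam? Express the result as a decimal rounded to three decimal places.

0.250

First analyser (S_x): from |-z⟩, P(|-x⟩) = 1/2.
After stage 1 the state is |-x⟩; P(|-y⟩) = |⟨-y|-x⟩|² = 1/2.
Joint probability = 1/2 × 1/2 = 0.250.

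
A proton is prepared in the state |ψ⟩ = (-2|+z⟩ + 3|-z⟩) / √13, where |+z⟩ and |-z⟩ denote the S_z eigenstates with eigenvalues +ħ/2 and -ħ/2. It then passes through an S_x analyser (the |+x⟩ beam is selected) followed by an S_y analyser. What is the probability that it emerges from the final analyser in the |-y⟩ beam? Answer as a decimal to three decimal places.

First analyser (S_x): P(|+x⟩) = |⟨+x|ψ⟩|² = 1/26.
After stage 1 the state is |+x⟩; P(|-y⟩) = |⟨-y|+x⟩|² = 1/2.
Joint probability = 1/26 × 1/2 = 0.019.

0.019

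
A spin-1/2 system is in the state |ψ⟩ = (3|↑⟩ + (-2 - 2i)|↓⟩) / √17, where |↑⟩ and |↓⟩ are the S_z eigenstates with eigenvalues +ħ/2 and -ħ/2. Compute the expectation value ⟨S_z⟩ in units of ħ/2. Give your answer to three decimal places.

0.059

⟨σ_z⟩ = |a|² - |b|² divided by |a|²+|b|², with a, b the |↑⟩, |↓⟩ amplitudes.
= (9 - 8)/17 = 1/17.
⟨S_z⟩ = (ħ/2)·⟨σ_z⟩.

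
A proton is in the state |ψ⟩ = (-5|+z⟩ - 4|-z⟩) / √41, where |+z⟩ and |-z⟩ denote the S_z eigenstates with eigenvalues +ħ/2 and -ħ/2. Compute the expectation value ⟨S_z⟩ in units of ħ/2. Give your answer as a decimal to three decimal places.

0.220

⟨σ_z⟩ = |a|² - |b|² divided by |a|²+|b|², with a, b the |+z⟩, |-z⟩ amplitudes.
= (25 - 16)/41 = 9/41.
⟨S_z⟩ = (ħ/2)·⟨σ_z⟩.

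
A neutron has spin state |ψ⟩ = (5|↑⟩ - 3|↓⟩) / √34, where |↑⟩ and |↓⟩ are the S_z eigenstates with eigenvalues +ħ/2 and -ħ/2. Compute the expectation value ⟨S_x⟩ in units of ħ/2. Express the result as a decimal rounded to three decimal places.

-0.882

⟨σ_x⟩ = 2 Re(a* b)/(|a|²+|b|²) with a = 5, b = -3.
a* b = -15, so ⟨σ_x⟩ = -30/34.
⟨S_x⟩ = (ħ/2)·⟨σ_x⟩.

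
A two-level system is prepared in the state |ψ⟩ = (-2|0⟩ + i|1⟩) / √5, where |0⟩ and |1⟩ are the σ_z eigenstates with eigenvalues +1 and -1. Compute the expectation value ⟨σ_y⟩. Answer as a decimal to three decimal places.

-0.800

⟨σ_y⟩ = 2 Im(a* b)/(|a|²+|b|²) with a = -2, b = i.
a* b = -2i, so ⟨σ_y⟩ = -4/5.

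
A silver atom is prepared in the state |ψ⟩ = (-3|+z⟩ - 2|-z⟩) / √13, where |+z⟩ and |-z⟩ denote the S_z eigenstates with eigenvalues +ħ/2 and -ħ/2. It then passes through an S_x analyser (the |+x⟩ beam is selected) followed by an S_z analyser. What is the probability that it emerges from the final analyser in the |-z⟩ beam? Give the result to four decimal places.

0.4808

First analyser (S_x): P(|+x⟩) = |⟨+x|ψ⟩|² = 25/26.
After stage 1 the state is |+x⟩; P(|-z⟩) = |⟨-z|+x⟩|² = 1/2.
Joint probability = 25/26 × 1/2 = 0.4808.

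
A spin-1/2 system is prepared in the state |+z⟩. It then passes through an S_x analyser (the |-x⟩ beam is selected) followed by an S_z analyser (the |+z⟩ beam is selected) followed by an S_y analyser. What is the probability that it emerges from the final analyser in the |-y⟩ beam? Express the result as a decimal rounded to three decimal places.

0.125

First analyser (S_x): from |+z⟩, P(|-x⟩) = 1/2.
After stage 1 the state is |-x⟩; P(|+z⟩) = |⟨+z|-x⟩|² = 1/2.
After stage 2 the state is |+z⟩; P(|-y⟩) = |⟨-y|+z⟩|² = 1/2.
Joint probability = 1/2 × 1/2 × 1/2 = 0.125.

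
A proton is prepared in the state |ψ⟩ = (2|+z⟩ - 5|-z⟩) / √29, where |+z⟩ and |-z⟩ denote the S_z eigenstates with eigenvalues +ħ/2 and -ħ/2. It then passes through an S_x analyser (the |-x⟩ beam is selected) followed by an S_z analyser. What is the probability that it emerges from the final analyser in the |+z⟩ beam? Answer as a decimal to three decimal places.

First analyser (S_x): P(|-x⟩) = |⟨-x|ψ⟩|² = 49/58.
After stage 1 the state is |-x⟩; P(|+z⟩) = |⟨+z|-x⟩|² = 1/2.
Joint probability = 49/58 × 1/2 = 0.422.

0.422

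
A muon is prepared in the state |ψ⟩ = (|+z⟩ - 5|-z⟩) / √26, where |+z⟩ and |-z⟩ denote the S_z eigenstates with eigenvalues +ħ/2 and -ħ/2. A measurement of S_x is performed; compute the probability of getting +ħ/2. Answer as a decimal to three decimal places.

|+x⟩ = (|+z⟩ + |-z⟩)/√2, so ⟨+x|ψ⟩ = (-4) / (√2·√26).
P = |-4|² / 52 = 16/52.

0.308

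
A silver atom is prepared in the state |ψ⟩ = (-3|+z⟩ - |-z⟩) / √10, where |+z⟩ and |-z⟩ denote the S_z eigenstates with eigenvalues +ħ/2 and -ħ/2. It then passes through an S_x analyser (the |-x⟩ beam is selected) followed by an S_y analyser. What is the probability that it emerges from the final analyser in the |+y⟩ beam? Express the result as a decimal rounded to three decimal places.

First analyser (S_x): P(|-x⟩) = |⟨-x|ψ⟩|² = 4/20.
After stage 1 the state is |-x⟩; P(|+y⟩) = |⟨+y|-x⟩|² = 1/2.
Joint probability = 4/20 × 1/2 = 0.100.

0.100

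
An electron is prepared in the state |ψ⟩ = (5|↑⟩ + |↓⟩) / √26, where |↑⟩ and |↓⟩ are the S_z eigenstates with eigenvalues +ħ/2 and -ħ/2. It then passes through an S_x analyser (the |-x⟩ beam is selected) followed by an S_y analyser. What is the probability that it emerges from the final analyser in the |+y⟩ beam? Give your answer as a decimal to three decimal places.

0.154

First analyser (S_x): P(|-x⟩) = |⟨-x|ψ⟩|² = 16/52.
After stage 1 the state is |-x⟩; P(|+y⟩) = |⟨+y|-x⟩|² = 1/2.
Joint probability = 16/52 × 1/2 = 0.154.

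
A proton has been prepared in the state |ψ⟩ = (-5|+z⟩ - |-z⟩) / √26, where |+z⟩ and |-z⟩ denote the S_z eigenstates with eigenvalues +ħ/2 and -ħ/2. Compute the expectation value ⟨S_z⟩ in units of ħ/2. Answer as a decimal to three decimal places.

0.923

⟨σ_z⟩ = |a|² - |b|² divided by |a|²+|b|², with a, b the |+z⟩, |-z⟩ amplitudes.
= (25 - 1)/26 = 24/26.
⟨S_z⟩ = (ħ/2)·⟨σ_z⟩.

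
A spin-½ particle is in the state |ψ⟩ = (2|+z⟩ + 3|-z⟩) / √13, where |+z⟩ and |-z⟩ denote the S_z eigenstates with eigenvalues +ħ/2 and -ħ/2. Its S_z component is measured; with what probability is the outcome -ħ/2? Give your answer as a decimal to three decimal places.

The -ħ/2 outcome corresponds to |-z⟩. Its amplitude in |ψ⟩ is 3/√13.
P = |3|² / 13 = 9/13.

0.692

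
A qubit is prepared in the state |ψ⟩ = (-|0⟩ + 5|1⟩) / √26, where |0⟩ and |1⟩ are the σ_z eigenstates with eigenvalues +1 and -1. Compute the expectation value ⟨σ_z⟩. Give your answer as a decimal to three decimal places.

⟨σ_z⟩ = |a|² - |b|² divided by |a|²+|b|², with a, b the |0⟩, |1⟩ amplitudes.
= (1 - 25)/26 = -24/26.

-0.923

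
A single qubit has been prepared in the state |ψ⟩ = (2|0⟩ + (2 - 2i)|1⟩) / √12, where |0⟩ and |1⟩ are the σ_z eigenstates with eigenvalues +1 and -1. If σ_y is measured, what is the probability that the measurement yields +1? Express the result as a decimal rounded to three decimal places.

0.167

|+y⟩ = (|0⟩ + i|1⟩)/√2, so ⟨+y|ψ⟩ = (-2i) / (√2·√12).
P = |-2i|² / 24 = 4/24.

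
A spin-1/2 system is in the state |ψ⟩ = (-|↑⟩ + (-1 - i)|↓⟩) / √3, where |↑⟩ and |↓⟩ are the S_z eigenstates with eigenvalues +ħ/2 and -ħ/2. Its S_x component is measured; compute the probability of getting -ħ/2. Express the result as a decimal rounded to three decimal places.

0.167

|-x⟩ = (|↑⟩ - |↓⟩)/√2, so ⟨-x|ψ⟩ = (i) / (√2·√3).
P = |i|² / 6 = 1/6.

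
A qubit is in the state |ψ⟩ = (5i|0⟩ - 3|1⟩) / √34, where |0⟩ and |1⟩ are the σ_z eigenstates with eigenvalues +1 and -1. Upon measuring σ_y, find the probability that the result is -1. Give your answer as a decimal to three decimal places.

0.059

|-y⟩ = (|0⟩ - i|1⟩)/√2, so ⟨-y|ψ⟩ = (2i) / (√2·√34).
P = |2i|² / 68 = 4/68.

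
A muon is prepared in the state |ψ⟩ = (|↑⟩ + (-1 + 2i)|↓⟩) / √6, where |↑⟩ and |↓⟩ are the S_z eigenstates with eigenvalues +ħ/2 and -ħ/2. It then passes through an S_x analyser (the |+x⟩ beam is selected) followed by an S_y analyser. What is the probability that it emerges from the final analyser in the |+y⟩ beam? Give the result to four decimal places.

First analyser (S_x): P(|+x⟩) = |⟨+x|ψ⟩|² = 4/12.
After stage 1 the state is |+x⟩; P(|+y⟩) = |⟨+y|+x⟩|² = 1/2.
Joint probability = 4/12 × 1/2 = 0.1667.

0.1667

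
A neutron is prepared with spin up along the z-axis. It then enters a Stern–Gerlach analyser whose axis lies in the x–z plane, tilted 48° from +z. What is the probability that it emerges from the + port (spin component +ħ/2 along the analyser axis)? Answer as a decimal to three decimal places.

For spin-½, the probability of finding spin-up along an axis at angle θ to the initial spin direction is cos²(θ/2); spin-down is sin²(θ/2).
θ = 48°, so P = cos²(24°) ≈ 0.835.

0.835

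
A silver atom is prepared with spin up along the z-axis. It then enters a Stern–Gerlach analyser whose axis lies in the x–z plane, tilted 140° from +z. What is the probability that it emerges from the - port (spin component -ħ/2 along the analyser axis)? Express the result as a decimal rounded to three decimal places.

0.883

For spin-½, the probability of finding spin-up along an axis at angle θ to the initial spin direction is cos²(θ/2); spin-down is sin²(θ/2).
θ = 140°, so P = sin²(70°) ≈ 0.883.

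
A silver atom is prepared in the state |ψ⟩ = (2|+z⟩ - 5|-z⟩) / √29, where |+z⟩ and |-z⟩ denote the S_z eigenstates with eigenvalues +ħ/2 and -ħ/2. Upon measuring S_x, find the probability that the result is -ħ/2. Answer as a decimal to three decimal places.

0.845

|-x⟩ = (|+z⟩ - |-z⟩)/√2, so ⟨-x|ψ⟩ = (7) / (√2·√29).
P = |7|² / 58 = 49/58.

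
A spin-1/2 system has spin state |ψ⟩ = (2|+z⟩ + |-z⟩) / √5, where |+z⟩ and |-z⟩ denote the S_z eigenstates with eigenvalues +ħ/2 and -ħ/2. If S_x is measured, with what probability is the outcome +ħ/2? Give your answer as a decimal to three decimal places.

|+x⟩ = (|+z⟩ + |-z⟩)/√2, so ⟨+x|ψ⟩ = (3) / (√2·√5).
P = |3|² / 10 = 9/10.

0.900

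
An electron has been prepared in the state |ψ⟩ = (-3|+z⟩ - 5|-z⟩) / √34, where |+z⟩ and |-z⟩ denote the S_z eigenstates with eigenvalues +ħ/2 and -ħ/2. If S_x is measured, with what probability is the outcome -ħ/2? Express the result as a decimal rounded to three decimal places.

|-x⟩ = (|+z⟩ - |-z⟩)/√2, so ⟨-x|ψ⟩ = (2) / (√2·√34).
P = |2|² / 68 = 4/68.

0.059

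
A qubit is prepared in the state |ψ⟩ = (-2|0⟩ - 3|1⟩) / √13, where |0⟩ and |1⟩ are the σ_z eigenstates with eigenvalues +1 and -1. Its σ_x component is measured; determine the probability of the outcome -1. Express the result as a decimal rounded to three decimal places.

|-x⟩ = (|0⟩ - |1⟩)/√2, so ⟨-x|ψ⟩ = (1) / (√2·√13).
P = |1|² / 26 = 1/26.

0.038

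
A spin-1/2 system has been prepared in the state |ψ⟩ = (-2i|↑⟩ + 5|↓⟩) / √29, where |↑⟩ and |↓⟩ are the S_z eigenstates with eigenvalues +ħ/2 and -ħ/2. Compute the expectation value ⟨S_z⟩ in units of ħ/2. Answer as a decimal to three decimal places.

⟨σ_z⟩ = |a|² - |b|² divided by |a|²+|b|², with a, b the |↑⟩, |↓⟩ amplitudes.
= (4 - 25)/29 = -21/29.
⟨S_z⟩ = (ħ/2)·⟨σ_z⟩.

-0.724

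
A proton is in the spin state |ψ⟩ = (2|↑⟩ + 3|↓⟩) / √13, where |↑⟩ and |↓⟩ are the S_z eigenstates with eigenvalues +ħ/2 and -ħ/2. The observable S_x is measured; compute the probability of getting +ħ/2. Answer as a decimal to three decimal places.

|+x⟩ = (|↑⟩ + |↓⟩)/√2, so ⟨+x|ψ⟩ = (5) / (√2·√13).
P = |5|² / 26 = 25/26.

0.962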